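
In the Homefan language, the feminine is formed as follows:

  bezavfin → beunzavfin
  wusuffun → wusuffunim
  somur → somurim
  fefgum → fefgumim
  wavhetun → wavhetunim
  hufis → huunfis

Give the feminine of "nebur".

neburim

wavhetun and bezavfin both end in -n yet inflect differently (wavhetunim, beunzavfin), so the final letter is not what conditions the rule; the last vowel is.
"nebur" has last vowel 'u'. The stems whose last vowel is 'u' (somur → somurim, fefgum → fefgumim, wavhetun → wavhetunim) add -im.
So nebur → neburim.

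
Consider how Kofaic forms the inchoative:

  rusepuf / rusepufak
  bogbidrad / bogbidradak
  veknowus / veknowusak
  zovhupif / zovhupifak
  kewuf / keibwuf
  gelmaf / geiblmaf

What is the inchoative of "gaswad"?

gaibswad

"gaswad" has 2 vowels. The stems with 2 vowels (gelmaf → geiblmaf, kewuf → keibwuf) insert -ib- after the first vowel.
So gaswad → gaibswad.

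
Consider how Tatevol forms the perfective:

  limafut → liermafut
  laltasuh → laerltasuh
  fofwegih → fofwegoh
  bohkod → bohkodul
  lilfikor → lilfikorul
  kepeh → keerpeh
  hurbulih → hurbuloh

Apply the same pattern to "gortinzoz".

laltasuh and fofwegih both end in -h yet inflect differently (laerltasuh, fofwegoh), so the final letter is not what conditions the rule; the last vowel is.
"gortinzoz" has last vowel 'o'. The stems whose last vowel is 'o' (bohkod → bohkodul, lilfikor → lilfikorul) add -ul.
So gortinzoz → gortinzozul.

gortinzozul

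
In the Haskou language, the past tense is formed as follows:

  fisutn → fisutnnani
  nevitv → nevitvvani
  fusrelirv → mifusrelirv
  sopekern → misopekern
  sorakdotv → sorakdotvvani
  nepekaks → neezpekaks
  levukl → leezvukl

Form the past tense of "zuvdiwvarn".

mizuvdiwvarn

"zuvdiwvarn" has second-to-last letter 'r'. The stems whose second-to-last letter is 'r' (sopekern → misopekern, fusrelirv → mifusrelirv) add the prefix mi-.
The other patterns: stems whose second-to-last letter is 'k' insert -ez- after the first vowel; stems whose second-to-last letter is 't' double the final consonant and add -ani.
So zuvdiwvarn → mizuvdiwvarn.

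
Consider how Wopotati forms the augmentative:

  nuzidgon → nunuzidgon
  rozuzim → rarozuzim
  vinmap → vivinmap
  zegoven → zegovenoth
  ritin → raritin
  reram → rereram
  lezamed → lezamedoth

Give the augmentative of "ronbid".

zegoven and nuzidgon both end in -n yet inflect differently (zegovenoth, nunuzidgon), so the final letter is not what conditions the rule; the last vowel is.
"ronbid" has last vowel 'i'. The stems whose last vowel is 'i' (ritin → raritin, rozuzim → rarozuzim) add the prefix ra-.
So ronbid → raronbid.

raronbid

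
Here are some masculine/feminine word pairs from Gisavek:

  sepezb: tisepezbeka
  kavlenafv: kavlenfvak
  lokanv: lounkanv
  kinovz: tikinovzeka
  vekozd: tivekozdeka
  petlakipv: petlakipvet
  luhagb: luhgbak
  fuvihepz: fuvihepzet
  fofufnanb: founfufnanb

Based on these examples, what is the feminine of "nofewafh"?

petlakipv and lokanv both end in -v yet inflect differently (petlakipvet, lounkanv), so the final letter is not what conditions the rule; the second-to-last letter is.
"nofewafh" has second-to-last letter 'f'. The one such stem in the data (kavlenafv → kavlenfvak) deletes the last vowel and adds -ak (as does luhagb), so the same rule applies.
So nofewafh → nofewfhak.

nofewfhak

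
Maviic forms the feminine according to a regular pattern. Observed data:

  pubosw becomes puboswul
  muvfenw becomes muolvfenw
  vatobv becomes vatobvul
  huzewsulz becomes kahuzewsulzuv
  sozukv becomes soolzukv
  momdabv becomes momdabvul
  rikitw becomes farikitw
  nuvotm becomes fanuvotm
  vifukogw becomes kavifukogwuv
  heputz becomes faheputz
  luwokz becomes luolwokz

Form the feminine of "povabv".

povabvul

sozukv and vatobv both end in -v yet inflect differently (soolzukv, vatobvul), so the final letter is not what conditions the rule; the second-to-last letter is.
"povabv" has second-to-last letter 'b'. The stems whose second-to-last letter is 'b' (vatobv → vatobvul, momdabv → momdabvul) add -ul.
So povabv → povabvul.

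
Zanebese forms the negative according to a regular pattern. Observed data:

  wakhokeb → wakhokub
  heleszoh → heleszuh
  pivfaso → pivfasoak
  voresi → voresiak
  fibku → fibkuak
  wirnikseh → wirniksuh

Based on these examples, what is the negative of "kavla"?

kavlaak

heleszoh and pivfaso both have last vowel 'o' yet inflect differently (heleszuh, pivfasoak), so the last vowel is not what conditions the rule; whether the stem ends in a vowel or a consonant is.
"kavla" ends in a vowel. The stems ending in a vowel (fibku → fibkuak, voresi → voresiak, pivfaso → pivfasoak) add -ak.
The other pattern: stems ending in a consonant change the last vowel to 'u'.
So kavla → kavlaak.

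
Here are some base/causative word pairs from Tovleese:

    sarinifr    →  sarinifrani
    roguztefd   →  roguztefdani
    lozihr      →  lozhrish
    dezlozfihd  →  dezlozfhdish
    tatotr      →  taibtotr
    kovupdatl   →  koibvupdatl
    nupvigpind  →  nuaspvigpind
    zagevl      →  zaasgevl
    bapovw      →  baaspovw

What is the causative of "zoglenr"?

sarinifr and lozihr both end in -r yet inflect differently (sarinifrani, lozhrish), so the final letter is not what conditions the rule; the second-to-last letter is.
"zoglenr" has second-to-last letter 'n'. The one such stem in the data (nupvigpind → nuaspvigpind) inserts -as- after the first vowel (as do zagevl, bapovw), so the same rule applies.
So zoglenr → zoasglenr.

zoasglenr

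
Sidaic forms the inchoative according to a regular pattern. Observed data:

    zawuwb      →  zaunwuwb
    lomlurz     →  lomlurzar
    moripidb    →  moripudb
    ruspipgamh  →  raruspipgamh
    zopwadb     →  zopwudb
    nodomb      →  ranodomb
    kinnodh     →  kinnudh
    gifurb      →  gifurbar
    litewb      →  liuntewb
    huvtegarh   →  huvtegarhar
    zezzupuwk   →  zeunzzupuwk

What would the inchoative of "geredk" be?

gerudk

litewb and gifurb both end in -b yet inflect differently (liuntewb, gifurbar), so the final letter is not what conditions the rule; the second-to-last letter is.
"geredk" has second-to-last letter 'd'. The stems whose second-to-last letter is 'd' (moripidb → moripudb, zopwadb → zopwudb, kinnodh → kinnudh) change the last vowel to 'u'.
So geredk → gerudk.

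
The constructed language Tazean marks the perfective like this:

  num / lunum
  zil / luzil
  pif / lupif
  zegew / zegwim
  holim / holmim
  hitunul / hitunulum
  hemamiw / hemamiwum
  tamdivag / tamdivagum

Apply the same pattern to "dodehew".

num and holim both end in -m yet inflect differently (lunum, holmim), so the final letter is not what conditions the rule; the number of vowels is.
"dodehew" has 3 vowels. The stems with 3 vowels (hitunul → hitunulum, hemamiw → hemamiwum, tamdivag → tamdivagum) add -um.
The other patterns: stems with 1 vowel add the prefix lu-; stems with 2 vowels delete the last vowel and add -im.
So dodehew → dodehewum.

dodehewum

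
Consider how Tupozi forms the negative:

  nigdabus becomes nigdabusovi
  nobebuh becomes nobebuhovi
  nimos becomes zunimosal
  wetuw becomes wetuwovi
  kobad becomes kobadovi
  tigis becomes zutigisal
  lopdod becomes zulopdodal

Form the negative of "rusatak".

tigis and nigdabus both end in -s yet inflect differently (zutigisal, nigdabusovi), so the final letter is not what conditions the rule; the last vowel is.
"rusatak" has last vowel 'a'. The one such stem in the data (kobad → kobadovi) adds -ovi, so the same rule applies.
The other pattern: stems whose last vowel is 'i' or 'o' add zu- … -al around the stem.
So rusatak → rusatakovi.

rusatakovi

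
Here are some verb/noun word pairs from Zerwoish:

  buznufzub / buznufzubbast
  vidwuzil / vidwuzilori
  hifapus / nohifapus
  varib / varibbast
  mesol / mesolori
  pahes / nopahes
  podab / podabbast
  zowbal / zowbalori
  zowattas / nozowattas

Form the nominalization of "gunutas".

nogunutas

"gunutas" ends in -s. The stems ending in -s (hifapus → nohifapus, pahes → nopahes, zowattas → nozowattas) add the prefix no-.
So gunutas → nogunutas.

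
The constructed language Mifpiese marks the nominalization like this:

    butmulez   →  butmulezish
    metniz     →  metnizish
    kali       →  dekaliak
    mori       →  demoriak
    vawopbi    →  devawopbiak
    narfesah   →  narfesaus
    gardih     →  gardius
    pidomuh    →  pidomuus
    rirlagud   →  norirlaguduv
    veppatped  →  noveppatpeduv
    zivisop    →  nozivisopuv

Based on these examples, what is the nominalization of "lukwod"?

nolukwoduv

metniz and kali both have last vowel 'i' yet inflect differently (metnizish, dekaliak), so the last vowel is not what conditions the rule; the final letter is.
"lukwod" ends in -d. The stems ending in -d (rirlagud → norirlaguduv, veppatped → noveppatpeduv) add no- … -uv around the stem.
So lukwod → nolukwoduv.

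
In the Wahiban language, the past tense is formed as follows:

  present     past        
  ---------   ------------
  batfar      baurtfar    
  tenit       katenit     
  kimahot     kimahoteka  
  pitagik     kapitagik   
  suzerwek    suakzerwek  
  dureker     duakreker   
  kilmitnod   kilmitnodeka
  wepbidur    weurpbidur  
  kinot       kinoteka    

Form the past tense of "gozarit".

wepbidur and dureker both end in -r yet inflect differently (weurpbidur, duakreker), so the final letter is not what conditions the rule; the last vowel is.
"gozarit" has last vowel 'i'. The stems whose last vowel is 'i' (pitagik → kapitagik, tenit → katenit) add the prefix ka-.
So gozarit → kagozarit.

kagozarit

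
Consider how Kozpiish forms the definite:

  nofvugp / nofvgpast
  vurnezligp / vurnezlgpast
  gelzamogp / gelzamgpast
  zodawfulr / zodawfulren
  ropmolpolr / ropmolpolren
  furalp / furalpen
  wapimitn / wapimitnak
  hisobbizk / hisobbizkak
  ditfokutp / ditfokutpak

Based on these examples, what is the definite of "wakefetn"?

nofvugp and furalp both end in -p yet inflect differently (nofvgpast, furalpen), so the final letter is not what conditions the rule; the second-to-last letter is.
"wakefetn" has second-to-last letter 't'. The stems whose second-to-last letter is 't' (wapimitn → wapimitnak, ditfokutp → ditfokutpak) add -ak.
So wakefetn → wakefetnak.

wakefetnak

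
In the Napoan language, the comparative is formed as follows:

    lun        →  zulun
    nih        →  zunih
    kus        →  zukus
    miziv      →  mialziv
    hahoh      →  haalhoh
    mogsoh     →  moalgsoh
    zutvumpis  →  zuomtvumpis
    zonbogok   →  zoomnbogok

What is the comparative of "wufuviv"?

wuomfuviv

"wufuviv" has 3 vowels. The stems with 3 vowels (zutvumpis → zuomtvumpis, zonbogok → zoomnbogok) insert -om- after the first vowel.
So wufuviv → wuomfuviv.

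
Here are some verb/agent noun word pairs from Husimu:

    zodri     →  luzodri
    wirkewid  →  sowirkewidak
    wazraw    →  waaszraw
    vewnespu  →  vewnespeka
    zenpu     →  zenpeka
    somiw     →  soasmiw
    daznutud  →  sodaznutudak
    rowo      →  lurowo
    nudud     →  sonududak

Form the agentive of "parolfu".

wirkewid and somiw both have last vowel 'i' yet inflect differently (sowirkewidak, soasmiw), so the last vowel is not what conditions the rule; the final letter is.
"parolfu" ends in -u. The stems ending in -u (zenpu → zenpeka, vewnespu → vewnespeka) drop the final letter and add -eka.
So parolfu → parolfeka.

parolfeka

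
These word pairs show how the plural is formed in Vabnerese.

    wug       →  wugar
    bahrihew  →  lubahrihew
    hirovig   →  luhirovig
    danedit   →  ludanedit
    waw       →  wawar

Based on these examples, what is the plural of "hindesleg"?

luhindesleg

waw and bahrihew both end in -w yet inflect differently (wawar, lubahrihew), so the final letter is not what conditions the rule; the number of vowels is.
"hindesleg" has 3 vowels. The stems with 3 vowels (bahrihew → lubahrihew, hirovig → luhirovig, danedit → ludanedit) add the prefix lu-.
The other pattern: stems with 1 vowel add -ar.
So hindesleg → luhindesleg.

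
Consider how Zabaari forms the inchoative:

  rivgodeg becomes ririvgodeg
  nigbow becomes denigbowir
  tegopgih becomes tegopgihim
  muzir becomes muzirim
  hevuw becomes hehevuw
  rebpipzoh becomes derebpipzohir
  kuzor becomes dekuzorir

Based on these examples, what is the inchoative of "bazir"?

muzir and kuzor both end in -r yet inflect differently (muzirim, dekuzorir), so the final letter is not what conditions the rule; the last vowel is.
"bazir" has last vowel 'i'. The stems whose last vowel is 'i' (muzir → muzirim, tegopgih → tegopgihim) add -im.
The other patterns: stems whose last vowel is 'o' add de- … -ir around the stem; stems whose last vowel is 'e' or 'u' repeat the first consonant+vowel as a prefix.
So bazir → bazirim.

bazirim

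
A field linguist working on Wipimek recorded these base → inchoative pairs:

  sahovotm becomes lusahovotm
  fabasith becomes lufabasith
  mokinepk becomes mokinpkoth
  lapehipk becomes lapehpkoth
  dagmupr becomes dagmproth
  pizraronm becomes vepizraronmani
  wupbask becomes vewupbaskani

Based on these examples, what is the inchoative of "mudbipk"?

mudbpkoth

"mudbipk" has second-to-last letter 'p'. The stems whose second-to-last letter is 'p' (mokinepk → mokinpkoth, lapehipk → lapehpkoth, dagmupr → dagmproth) delete the last vowel and add -oth.
The other patterns: stems whose second-to-last letter is 't' add the prefix lu-; stems whose second-to-last letter is 'n' or 's' add ve- … -ani around the stem.
So mudbipk → mudbpkoth.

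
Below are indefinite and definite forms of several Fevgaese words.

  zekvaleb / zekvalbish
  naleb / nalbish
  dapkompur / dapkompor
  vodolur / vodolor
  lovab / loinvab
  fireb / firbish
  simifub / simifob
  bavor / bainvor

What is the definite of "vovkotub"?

dapkompur and bavor both end in -r yet inflect differently (dapkompor, bainvor), so the final letter is not what conditions the rule; the last vowel is.
"vovkotub" has last vowel 'u'. The stems whose last vowel is 'u' (simifub → simifob, dapkompur → dapkompor, vodolur → vodolor) change the last vowel to 'o'.
The other patterns: stems whose last vowel is 'a' or 'o' insert -in- after the first vowel; stems whose last vowel is 'e' delete the last vowel and add -ish.
So vovkotub → vovkotob.

vovkotob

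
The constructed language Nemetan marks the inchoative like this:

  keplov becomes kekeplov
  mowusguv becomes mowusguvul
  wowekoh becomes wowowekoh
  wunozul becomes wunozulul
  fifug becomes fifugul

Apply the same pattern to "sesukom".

mowusguv and keplov both end in -v yet inflect differently (mowusguvul, kekeplov), so the final letter is not what conditions the rule; the last vowel is.
"sesukom" has last vowel 'o'. The stems whose last vowel is 'o' (wowekoh → wowowekoh, keplov → kekeplov) repeat the first consonant+vowel as a prefix.
The other pattern: stems whose last vowel is 'u' add -ul.
So sesukom → sesesukom.

sesesukom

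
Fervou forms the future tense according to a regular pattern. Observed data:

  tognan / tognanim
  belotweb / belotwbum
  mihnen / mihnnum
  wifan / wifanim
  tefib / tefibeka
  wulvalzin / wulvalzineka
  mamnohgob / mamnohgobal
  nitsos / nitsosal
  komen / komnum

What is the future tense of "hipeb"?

hipbum

tognan and wulvalzin both end in -n yet inflect differently (tognanim, wulvalzineka), so the final letter is not what conditions the rule; the last vowel is.
"hipeb" has last vowel 'e'. The stems whose last vowel is 'e' (komen → komnum, belotweb → belotwbum, mihnen → mihnnum) delete the last vowel and add -um.
So hipeb → hipbum.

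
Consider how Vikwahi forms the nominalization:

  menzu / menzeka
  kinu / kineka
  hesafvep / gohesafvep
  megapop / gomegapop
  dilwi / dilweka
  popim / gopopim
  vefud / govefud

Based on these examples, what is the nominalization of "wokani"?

dilwi and popim both have last vowel 'i' yet inflect differently (dilweka, gopopim), so the last vowel is not what conditions the rule; whether the stem ends in a vowel or a consonant is.
"wokani" ends in a vowel. The stems ending in a vowel (dilwi → dilweka, kinu → kineka, menzu → menzeka) drop the final letter and add -eka.
So wokani → wokaneka.

wokaneka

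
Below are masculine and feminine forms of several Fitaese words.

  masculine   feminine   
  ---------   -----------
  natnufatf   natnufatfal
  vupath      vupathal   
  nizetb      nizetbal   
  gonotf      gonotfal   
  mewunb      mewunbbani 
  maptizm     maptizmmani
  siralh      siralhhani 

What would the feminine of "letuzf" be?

letuzffani

vupath and siralh both end in -h yet inflect differently (vupathal, siralhhani), so the final letter is not what conditions the rule; the second-to-last letter is.
"letuzf" has second-to-last letter 'z'. The one such stem in the data (maptizm → maptizmmani) doubles the final consonant and adds -ani (as do siralh, mewunb), so the same rule applies.
The other pattern: stems whose second-to-last letter is 't' add -al.
So letuzf → letuzffani.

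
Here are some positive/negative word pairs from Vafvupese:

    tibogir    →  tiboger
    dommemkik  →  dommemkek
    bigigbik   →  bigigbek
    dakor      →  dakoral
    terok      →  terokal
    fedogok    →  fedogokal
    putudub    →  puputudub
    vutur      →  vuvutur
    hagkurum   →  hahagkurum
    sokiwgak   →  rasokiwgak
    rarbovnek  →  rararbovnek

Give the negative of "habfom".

habfomal

tibogir and dakor both end in -r yet inflect differently (tiboger, dakoral), so the final letter is not what conditions the rule; the last vowel is.
"habfom" has last vowel 'o'. The stems whose last vowel is 'o' (dakor → dakoral, terok → terokal, fedogok → fedogokal) add -al.
So habfom → habfomal.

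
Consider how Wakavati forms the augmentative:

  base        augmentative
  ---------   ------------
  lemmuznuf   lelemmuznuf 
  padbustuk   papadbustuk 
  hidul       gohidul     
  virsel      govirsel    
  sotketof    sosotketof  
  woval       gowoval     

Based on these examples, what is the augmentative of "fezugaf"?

fefezugaf

"fezugaf" ends in -f. The stems ending in -f (sotketof → sosotketof, lemmuznuf → lelemmuznuf) repeat the first consonant+vowel as a prefix.
The other pattern: stems ending in -l add the prefix go-.
So fezugaf → fefezugaf.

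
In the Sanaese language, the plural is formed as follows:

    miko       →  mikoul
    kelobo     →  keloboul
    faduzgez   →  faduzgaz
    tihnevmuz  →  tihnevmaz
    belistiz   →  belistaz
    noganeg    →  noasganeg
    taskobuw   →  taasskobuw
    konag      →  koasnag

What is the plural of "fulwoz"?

faduzgez and noganeg both have last vowel 'e' yet inflect differently (faduzgaz, noasganeg), so the last vowel is not what conditions the rule; the final letter is.
"fulwoz" ends in -z. The stems ending in -z (faduzgez → faduzgaz, tihnevmuz → tihnevmaz, belistiz → belistaz) change the last vowel to 'a'.
So fulwoz → fulwaz.

fulwaz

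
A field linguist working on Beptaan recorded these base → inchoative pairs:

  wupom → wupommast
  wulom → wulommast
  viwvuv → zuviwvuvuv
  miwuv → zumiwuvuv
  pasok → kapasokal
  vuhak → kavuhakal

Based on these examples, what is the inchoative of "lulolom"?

wupom and pasok both have last vowel 'o' yet inflect differently (wupommast, kapasokal), so the last vowel is not what conditions the rule; the final letter is.
"lulolom" ends in -m. The stems ending in -m (wupom → wupommast, wulom → wulommast) double the final consonant and add -ast.
The other patterns: stems ending in -v add zu- … -uv around the stem; stems ending in -k add ka- … -al around the stem.
So lulolom → lulolommast.

lulolommast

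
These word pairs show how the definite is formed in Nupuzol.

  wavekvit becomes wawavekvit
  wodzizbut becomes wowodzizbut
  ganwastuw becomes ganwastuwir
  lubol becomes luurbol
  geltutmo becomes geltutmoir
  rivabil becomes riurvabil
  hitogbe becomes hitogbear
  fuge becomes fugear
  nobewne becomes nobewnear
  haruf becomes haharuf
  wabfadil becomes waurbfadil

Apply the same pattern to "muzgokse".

wabfadil and wavekvit both have last vowel 'i' yet inflect differently (waurbfadil, wawavekvit), so the last vowel is not what conditions the rule; the final letter is.
"muzgokse" ends in -e. The stems ending in -e (fuge → fugear, nobewne → nobewnear, hitogbe → hitogbear) add -ar.
The other patterns: stems ending in -l insert -ur- after the first vowel; stems ending in -f or -t repeat the first consonant+vowel as a prefix; stems ending in -o or -w add -ir.
So muzgokse → muzgoksear.

muzgoksear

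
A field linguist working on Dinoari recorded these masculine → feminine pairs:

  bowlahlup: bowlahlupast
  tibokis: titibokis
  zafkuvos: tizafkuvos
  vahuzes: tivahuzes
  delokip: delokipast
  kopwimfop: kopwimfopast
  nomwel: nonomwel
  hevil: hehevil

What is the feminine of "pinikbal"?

pipinikbal

delokip and hevil both have last vowel 'i' yet inflect differently (delokipast, hehevil), so the last vowel is not what conditions the rule; the final letter is.
"pinikbal" ends in -l. The stems ending in -l (nomwel → nonomwel, hevil → hehevil) repeat the first consonant+vowel as a prefix.
So pinikbal → pipinikbal.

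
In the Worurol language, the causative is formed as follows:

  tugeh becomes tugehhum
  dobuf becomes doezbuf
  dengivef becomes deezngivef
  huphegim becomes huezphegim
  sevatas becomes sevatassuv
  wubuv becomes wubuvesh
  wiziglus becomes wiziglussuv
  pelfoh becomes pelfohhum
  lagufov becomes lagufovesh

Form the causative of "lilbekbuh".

lilbekbuhhum

wiziglus and wubuv both have last vowel 'u' yet inflect differently (wiziglussuv, wubuvesh), so the last vowel is not what conditions the rule; the final letter is.
"lilbekbuh" ends in -h. The stems ending in -h (pelfoh → pelfohhum, tugeh → tugehhum) double the final consonant and add -um.
The other patterns: stems ending in -s double the final consonant and add -uv; stems ending in -v add -esh; stems ending in -f or -m insert -ez- after the first vowel.
So lilbekbuh → lilbekbuhhum.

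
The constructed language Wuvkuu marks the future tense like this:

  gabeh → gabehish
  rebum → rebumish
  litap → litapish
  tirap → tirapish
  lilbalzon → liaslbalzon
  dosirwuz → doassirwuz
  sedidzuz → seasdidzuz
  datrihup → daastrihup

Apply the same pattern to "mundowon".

litap and datrihup both end in -p yet inflect differently (litapish, daastrihup), so the final letter is not what conditions the rule; the number of vowels is.
"mundowon" has 3 vowels. The stems with 3 vowels (lilbalzon → liaslbalzon, dosirwuz → doassirwuz, sedidzuz → seasdidzuz) insert -as- after the first vowel.
So mundowon → muasndowon.

muasndowon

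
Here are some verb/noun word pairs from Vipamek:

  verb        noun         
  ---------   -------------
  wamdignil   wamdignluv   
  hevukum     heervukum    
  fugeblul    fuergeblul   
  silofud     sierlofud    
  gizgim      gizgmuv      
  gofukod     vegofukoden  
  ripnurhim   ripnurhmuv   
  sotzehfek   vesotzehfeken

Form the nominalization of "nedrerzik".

hevukum and gizgim both end in -m yet inflect differently (heervukum, gizgmuv), so the final letter is not what conditions the rule; the last vowel is.
"nedrerzik" has last vowel 'i'. The stems whose last vowel is 'i' (gizgim → gizgmuv, wamdignil → wamdignluv, ripnurhim → ripnurhmuv) delete the last vowel and add -uv.
The other patterns: stems whose last vowel is 'u' insert -er- after the first vowel; stems whose last vowel is 'e' or 'o' add ve- … -en around the stem.
So nedrerzik → nedrerzkuv.

nedrerzkuv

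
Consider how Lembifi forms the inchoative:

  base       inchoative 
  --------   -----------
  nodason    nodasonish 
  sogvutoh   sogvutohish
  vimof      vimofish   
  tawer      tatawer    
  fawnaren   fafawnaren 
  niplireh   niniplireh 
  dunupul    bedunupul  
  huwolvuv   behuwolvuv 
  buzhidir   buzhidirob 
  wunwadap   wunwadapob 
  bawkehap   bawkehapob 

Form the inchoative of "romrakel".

nodason and fawnaren both end in -n yet inflect differently (nodasonish, fafawnaren), so the final letter is not what conditions the rule; the last vowel is.
"romrakel" has last vowel 'e'. The stems whose last vowel is 'e' (tawer → tatawer, fawnaren → fafawnaren, niplireh → niniplireh) repeat the first consonant+vowel as a prefix.
The other patterns: stems whose last vowel is 'o' add -ish; stems whose last vowel is 'u' add the prefix be-; stems whose last vowel is 'a' or 'i' add -ob.
So romrakel → roromrakel.

roromrakel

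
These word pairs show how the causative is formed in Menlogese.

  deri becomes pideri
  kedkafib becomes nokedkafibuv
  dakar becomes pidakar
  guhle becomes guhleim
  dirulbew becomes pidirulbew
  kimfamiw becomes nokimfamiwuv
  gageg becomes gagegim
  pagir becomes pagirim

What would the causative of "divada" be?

pidivada

pagir and dakar both end in -r yet inflect differently (pagirim, pidakar), so the final letter is not what conditions the rule; the first letter is.
"divada" begins with d-. The stems beginning with d- (deri → pideri, dirulbew → pidirulbew, dakar → pidakar) add the prefix pi-.
So divada → pidivada.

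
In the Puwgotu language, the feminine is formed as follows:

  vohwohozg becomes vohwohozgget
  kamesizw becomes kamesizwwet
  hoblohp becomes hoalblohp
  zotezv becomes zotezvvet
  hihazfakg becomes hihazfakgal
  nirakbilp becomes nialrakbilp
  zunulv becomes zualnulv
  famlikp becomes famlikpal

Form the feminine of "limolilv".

hihazfakg and vohwohozg both end in -g yet inflect differently (hihazfakgal, vohwohozgget), so the final letter is not what conditions the rule; the second-to-last letter is.
"limolilv" has second-to-last letter 'l'. The stems whose second-to-last letter is 'l' (zunulv → zualnulv, nirakbilp → nialrakbilp) insert -al- after the first vowel.
The other patterns: stems whose second-to-last letter is 'k' add -al; stems whose second-to-last letter is 'z' double the final consonant and add -et.
So limolilv → lialmolilv.

lialmolilv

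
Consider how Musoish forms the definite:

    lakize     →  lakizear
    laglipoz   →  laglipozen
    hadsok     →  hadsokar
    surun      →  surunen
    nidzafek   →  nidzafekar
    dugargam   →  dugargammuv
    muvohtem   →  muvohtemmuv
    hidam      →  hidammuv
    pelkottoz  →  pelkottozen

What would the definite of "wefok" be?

wefokar

lakize and muvohtem both have last vowel 'e' yet inflect differently (lakizear, muvohtemmuv), so the last vowel is not what conditions the rule; the final letter is.
"wefok" ends in -k. The stems ending in -k (nidzafek → nidzafekar, hadsok → hadsokar) add -ar.
The other patterns: stems ending in -m double the final consonant and add -uv; stems ending in -n or -z add -en.
So wefok → wefokar.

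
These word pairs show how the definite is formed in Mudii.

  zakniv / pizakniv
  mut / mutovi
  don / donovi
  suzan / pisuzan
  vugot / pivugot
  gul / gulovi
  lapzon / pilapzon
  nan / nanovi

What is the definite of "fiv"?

fivovi

suzan and don both end in -n yet inflect differently (pisuzan, donovi), so the final letter is not what conditions the rule; the number of vowels is.
"fiv" has 1 vowel. The stems with 1 vowel (gul → gulovi, don → donovi, mut → mutovi) add -ovi.
The other pattern: stems with 2 vowels add the prefix pi-.
So fiv → fivovi.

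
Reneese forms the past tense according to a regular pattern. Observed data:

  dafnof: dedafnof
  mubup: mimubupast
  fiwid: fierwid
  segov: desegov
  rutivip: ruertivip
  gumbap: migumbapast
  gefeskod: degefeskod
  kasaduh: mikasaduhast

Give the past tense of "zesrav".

"zesrav" has last vowel 'a'. The one such stem in the data (gumbap → migumbapast) adds mi- … -ast around the stem, so the same rule applies.
So zesrav → mizesravast.

mizesravast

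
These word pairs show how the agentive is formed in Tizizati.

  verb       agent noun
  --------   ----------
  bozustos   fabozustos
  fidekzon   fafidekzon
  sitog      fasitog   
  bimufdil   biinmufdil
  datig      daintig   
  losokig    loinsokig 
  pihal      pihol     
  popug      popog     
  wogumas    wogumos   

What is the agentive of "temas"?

temos

sitog and datig both end in -g yet inflect differently (fasitog, daintig), so the final letter is not what conditions the rule; the last vowel is.
"temas" has last vowel 'a'. The stems whose last vowel is 'a' (pihal → pihol, wogumas → wogumos) change the last vowel to 'o'.
The other patterns: stems whose last vowel is 'o' add the prefix fa-; stems whose last vowel is 'i' insert -in- after the first vowel.
So temas → temos.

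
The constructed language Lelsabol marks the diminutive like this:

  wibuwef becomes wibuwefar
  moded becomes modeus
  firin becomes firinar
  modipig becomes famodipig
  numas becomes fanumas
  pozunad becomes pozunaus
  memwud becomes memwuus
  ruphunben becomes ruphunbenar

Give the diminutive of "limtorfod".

limtorfous

"limtorfod" ends in -d. The stems ending in -d (memwud → memwuus, moded → modeus, pozunad → pozunaus) drop the final letter and add -us.
The other patterns: stems ending in -f or -n add -ar; stems ending in -g or -s add the prefix fa-.
So limtorfod → limtorfous.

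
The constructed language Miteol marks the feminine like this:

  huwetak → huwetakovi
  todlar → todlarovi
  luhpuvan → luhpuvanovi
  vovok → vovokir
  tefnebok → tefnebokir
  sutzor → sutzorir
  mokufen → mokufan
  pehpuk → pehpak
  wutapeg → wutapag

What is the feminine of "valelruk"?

huwetak and vovok both end in -k yet inflect differently (huwetakovi, vovokir), so the final letter is not what conditions the rule; the last vowel is.
"valelruk" has last vowel 'u'. The one such stem in the data (pehpuk → pehpak) changes the last vowel to 'a' (as do mokufen, wutapeg), so the same rule applies.
The other patterns: stems whose last vowel is 'a' add -ovi; stems whose last vowel is 'o' add -ir.
So valelruk → valelrak.

valelrak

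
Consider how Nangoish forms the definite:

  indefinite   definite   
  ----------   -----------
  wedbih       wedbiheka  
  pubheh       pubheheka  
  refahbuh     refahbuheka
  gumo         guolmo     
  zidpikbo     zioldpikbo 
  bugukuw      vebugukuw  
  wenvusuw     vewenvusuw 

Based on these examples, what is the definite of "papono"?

paolpono

refahbuh and bugukuw both have last vowel 'u' yet inflect differently (refahbuheka, vebugukuw), so the last vowel is not what conditions the rule; the final letter is.
"papono" ends in -o. The stems ending in -o (gumo → guolmo, zidpikbo → zioldpikbo) insert -ol- after the first vowel.
So papono → paolpono.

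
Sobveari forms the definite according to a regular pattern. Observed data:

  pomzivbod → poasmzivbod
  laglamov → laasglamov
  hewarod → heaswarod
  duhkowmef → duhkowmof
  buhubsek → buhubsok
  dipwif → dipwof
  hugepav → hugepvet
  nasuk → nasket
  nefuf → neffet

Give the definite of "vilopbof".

laglamov and hugepav both end in -v yet inflect differently (laasglamov, hugepvet), so the final letter is not what conditions the rule; the last vowel is.
"vilopbof" has last vowel 'o'. The stems whose last vowel is 'o' (pomzivbod → poasmzivbod, laglamov → laasglamov, hewarod → heaswarod) insert -as- after the first vowel.
The other patterns: stems whose last vowel is 'e' or 'i' change the last vowel to 'o'; stems whose last vowel is 'a' or 'u' delete the last vowel and add -et.
So vilopbof → viaslopbof.

viaslopbof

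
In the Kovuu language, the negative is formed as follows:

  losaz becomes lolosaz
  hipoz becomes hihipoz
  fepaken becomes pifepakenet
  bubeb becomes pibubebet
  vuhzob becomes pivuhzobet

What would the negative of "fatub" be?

pifatubet

hipoz and vuhzob both have last vowel 'o' yet inflect differently (hihipoz, pivuhzobet), so the last vowel is not what conditions the rule; the final letter is.
"fatub" ends in -b. The stems ending in -b (bubeb → pibubebet, vuhzob → pivuhzobet) add pi- … -et around the stem.
The other pattern: stems ending in -z repeat the first consonant+vowel as a prefix.
So fatub → pifatubet.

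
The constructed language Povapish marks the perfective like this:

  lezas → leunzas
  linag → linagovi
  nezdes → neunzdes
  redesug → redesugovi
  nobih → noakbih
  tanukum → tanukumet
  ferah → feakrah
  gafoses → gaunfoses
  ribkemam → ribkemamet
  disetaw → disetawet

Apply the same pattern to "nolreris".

"nolreris" ends in -s. The stems ending in -s (nezdes → neunzdes, gafoses → gaunfoses, lezas → leunzas) insert -un- after the first vowel.
The other patterns: stems ending in -g add -ovi; stems ending in -h insert -ak- after the first vowel; stems ending in -m or -w add -et.
So nolreris → nounlreris.

nounlreris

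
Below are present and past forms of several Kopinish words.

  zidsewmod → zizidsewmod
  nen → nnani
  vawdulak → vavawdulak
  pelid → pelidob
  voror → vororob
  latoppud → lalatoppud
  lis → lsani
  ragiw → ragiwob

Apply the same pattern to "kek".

kkani

pelid and latoppud both end in -d yet inflect differently (pelidob, lalatoppud), so the final letter is not what conditions the rule; the number of vowels is.
"kek" has 1 vowel. The stems with 1 vowel (nen → nnani, lis → lsani) delete the last vowel and add -ani.
The other patterns: stems with 2 vowels add -ob; stems with 3 vowels repeat the first consonant+vowel as a prefix.
So kek → kkani.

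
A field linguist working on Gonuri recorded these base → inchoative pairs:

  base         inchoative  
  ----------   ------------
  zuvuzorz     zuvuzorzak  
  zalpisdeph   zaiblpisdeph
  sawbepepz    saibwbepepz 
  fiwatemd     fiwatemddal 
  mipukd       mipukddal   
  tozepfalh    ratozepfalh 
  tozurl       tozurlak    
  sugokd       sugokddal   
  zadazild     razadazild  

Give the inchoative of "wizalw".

zalpisdeph and tozepfalh both end in -h yet inflect differently (zaiblpisdeph, ratozepfalh), so the final letter is not what conditions the rule; the second-to-last letter is.
"wizalw" has second-to-last letter 'l'. The stems whose second-to-last letter is 'l' (tozepfalh → ratozepfalh, zadazild → razadazild) add the prefix ra-.
So wizalw → rawizalw.

rawizalw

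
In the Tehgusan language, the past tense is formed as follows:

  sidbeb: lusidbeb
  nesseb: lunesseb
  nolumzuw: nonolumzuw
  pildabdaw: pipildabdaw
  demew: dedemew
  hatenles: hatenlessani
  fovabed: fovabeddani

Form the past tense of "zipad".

zipaddani

sidbeb and demew both have last vowel 'e' yet inflect differently (lusidbeb, dedemew), so the last vowel is not what conditions the rule; the final letter is.
"zipad" ends in -d. The one such stem in the data (fovabed → fovabeddani) doubles the final consonant and adds -ani (as does hatenles), so the same rule applies.
The other patterns: stems ending in -b add the prefix lu-; stems ending in -w repeat the first consonant+vowel as a prefix.
So zipad → zipaddani.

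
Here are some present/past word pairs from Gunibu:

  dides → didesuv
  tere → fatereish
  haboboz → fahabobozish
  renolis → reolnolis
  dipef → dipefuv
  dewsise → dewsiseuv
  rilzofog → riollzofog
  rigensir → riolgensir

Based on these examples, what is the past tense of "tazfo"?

renolis and dides both end in -s yet inflect differently (reolnolis, didesuv), so the final letter is not what conditions the rule; the first letter is.
"tazfo" begins with t-. The one such stem in the data (tere → fatereish) adds fa- … -ish around the stem, so the same rule applies.
The other patterns: stems beginning with r- insert -ol- after the first vowel; stems beginning with d- add -uv.
So tazfo → fatazfoish.

fatazfoish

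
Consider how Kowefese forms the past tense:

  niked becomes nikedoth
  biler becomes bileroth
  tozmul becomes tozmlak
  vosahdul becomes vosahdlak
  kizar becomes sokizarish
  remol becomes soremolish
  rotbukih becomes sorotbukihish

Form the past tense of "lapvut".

biler and kizar both end in -r yet inflect differently (bileroth, sokizarish), so the final letter is not what conditions the rule; the last vowel is.
"lapvut" has last vowel 'u'. The stems whose last vowel is 'u' (tozmul → tozmlak, vosahdul → vosahdlak) delete the last vowel and add -ak.
The other patterns: stems whose last vowel is 'e' add -oth; stems whose last vowel is 'a', 'i' or 'o' add so- … -ish around the stem.
So lapvut → lapvtak.

lapvtak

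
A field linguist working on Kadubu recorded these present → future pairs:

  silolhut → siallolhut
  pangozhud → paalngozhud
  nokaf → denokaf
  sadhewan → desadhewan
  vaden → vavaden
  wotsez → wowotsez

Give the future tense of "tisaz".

detisaz

sadhewan and vaden both end in -n yet inflect differently (desadhewan, vavaden), so the final letter is not what conditions the rule; the last vowel is.
"tisaz" has last vowel 'a'. The stems whose last vowel is 'a' (nokaf → denokaf, sadhewan → desadhewan) add the prefix de-.
So tisaz → detisaz.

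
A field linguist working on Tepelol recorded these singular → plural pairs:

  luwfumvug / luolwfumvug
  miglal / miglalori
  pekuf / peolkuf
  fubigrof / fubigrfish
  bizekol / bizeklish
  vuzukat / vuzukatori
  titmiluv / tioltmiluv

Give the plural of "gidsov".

pekuf and fubigrof both end in -f yet inflect differently (peolkuf, fubigrfish), so the final letter is not what conditions the rule; the last vowel is.
"gidsov" has last vowel 'o'. The stems whose last vowel is 'o' (fubigrof → fubigrfish, bizekol → bizeklish) delete the last vowel and add -ish.
So gidsov → gidsvish.

gidsvish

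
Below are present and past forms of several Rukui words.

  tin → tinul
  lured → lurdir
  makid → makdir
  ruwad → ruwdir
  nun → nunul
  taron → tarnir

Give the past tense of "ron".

ronul

taron and tin both end in -n yet inflect differently (tarnir, tinul), so the final letter is not what conditions the rule; the number of vowels is.
"ron" has 1 vowel. The stems with 1 vowel (tin → tinul, nun → nunul) add -ul.
The other pattern: stems with 2 vowels delete the last vowel and add -ir.
So ron → ronul.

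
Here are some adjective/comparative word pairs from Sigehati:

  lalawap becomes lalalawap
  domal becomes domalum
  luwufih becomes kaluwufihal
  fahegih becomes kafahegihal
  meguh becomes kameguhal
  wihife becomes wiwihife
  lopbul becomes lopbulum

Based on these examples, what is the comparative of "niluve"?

lopbul and meguh both have last vowel 'u' yet inflect differently (lopbulum, kameguhal), so the last vowel is not what conditions the rule; the final letter is.
"niluve" ends in -e. The one such stem in the data (wihife → wiwihife) repeats the first consonant+vowel as a prefix (as does lalawap), so the same rule applies.
The other patterns: stems ending in -l add -um; stems ending in -h add ka- … -al around the stem.
So niluve → niniluve.

niniluve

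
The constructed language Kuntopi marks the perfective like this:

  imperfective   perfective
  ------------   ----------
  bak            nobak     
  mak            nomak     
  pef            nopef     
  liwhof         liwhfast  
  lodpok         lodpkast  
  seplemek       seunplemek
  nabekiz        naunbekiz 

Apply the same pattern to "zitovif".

ziuntovif

pef and liwhof both end in -f yet inflect differently (nopef, liwhfast), so the final letter is not what conditions the rule; the number of vowels is.
"zitovif" has 3 vowels. The stems with 3 vowels (seplemek → seunplemek, nabekiz → naunbekiz) insert -un- after the first vowel.
The other patterns: stems with 1 vowel add the prefix no-; stems with 2 vowels delete the last vowel and add -ast.
So zitovif → ziuntovif.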